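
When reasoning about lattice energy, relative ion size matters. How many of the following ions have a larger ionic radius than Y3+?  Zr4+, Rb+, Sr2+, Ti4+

Work out protons and electrons: Ti4+: 18 e⁻, Z=22, Zr4+: 36 e⁻, Z=40, Y3+: 36 e⁻, Z=39, Sr2+: 36 e⁻, Z=38, Rb+: 36 e⁻, Z=37. Ti4+ < Zr4+ (same group, 1 shell fewer); Zr4+ < Y3+ (both 36 e⁻, Z=40>39); Y3+ < Sr2+ (both 36 e⁻, Z=39>38); Sr2+ < Rb+ (both 36 e⁻, Z=38>37).
Ordering all of them (including Y3+) by radius gives Ti4+ < Zr4+ < Y3+ < Sr2+ < Rb+. That's 2.

2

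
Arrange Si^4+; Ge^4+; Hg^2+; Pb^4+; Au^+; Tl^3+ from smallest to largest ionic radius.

Tabulating Z and e⁻: Si^4+ (Z=14, 10 e⁻), Ge^4+ (Z=32, 28 e⁻), Pb^4+ (Z=82, 78 e⁻), Tl^3+ (Z=81, 78 e⁻), Hg^2+ (Z=80, 78 e⁻), Au^+ (Z=79, 78 e⁻). Si^4+ < Ge^4+ (same group, 1 shell fewer); Ge^4+ < Pb^4+ (same group, 2 shells fewer); Pb^4+ < Tl^3+ (isoelectronic, higher Z=82 is smaller); Tl^3+ < Hg^2+ (isoelectronic, higher Z=81 is smaller); Hg^2+ < Au^+ (both 78 e⁻, Z=80>79).

Si^4+ < Ge^4+ < Pb^4+ < Tl^3+ < Hg^2+ < Au^+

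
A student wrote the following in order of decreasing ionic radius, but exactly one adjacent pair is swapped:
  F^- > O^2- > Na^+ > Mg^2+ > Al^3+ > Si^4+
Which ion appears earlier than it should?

F^-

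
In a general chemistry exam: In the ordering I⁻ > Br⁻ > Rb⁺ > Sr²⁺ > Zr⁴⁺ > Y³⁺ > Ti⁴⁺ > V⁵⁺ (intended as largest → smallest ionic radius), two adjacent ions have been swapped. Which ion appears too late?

Check each adjacent pair. Zr⁴⁺ and Y³⁺ are reversed: Zr⁴⁺ and Y³⁺ share 36 electrons; the higher nuclear charge on Zr (Z=40) contracts it more, so Zr⁴⁺ < Y³⁺. No other neighbouring pair contradicts the periodic trends, so Y³⁺ is the ion listed too late.

Y³⁺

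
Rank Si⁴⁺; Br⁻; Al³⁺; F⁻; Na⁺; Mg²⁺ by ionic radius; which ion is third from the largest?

First list Z and electron count for each: Si⁴⁺ has 10 e⁻ (Z=14), Al³⁺ has 10 e⁻ (Z=13), Mg²⁺ has 10 e⁻ (Z=12), Na⁺ has 10 e⁻ (Z=11), F⁻ has 10 e⁻ (Z=9), Br⁻ has 36 e⁻ (Z=35). Si⁴⁺ < Al³⁺ (both 10 e⁻, Z=14>13); Al³⁺ < Mg²⁺ (both 10 e⁻, Z=13>12); Mg²⁺ < Na⁺ (both 10 e⁻, Z=12>11); Na⁺ < F⁻ (both 10 e⁻, Z=11>9); F⁻ < Br⁻ (same group, 2 shells fewer).
That gives Si⁴⁺ < Al³⁺ < Mg²⁺ < Na⁺ < F⁻ < Br⁻. From the largest end, number 3 is Na⁺.

Na⁺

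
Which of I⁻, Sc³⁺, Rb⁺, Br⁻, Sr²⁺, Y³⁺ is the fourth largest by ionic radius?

Sc³⁺ has 18 e⁻ (Z=21), Y³⁺ has 36 e⁻ (Z=39), Sr²⁺ has 36 e⁻ (Z=38), Rb⁺ has 36 e⁻ (Z=37), Br⁻ has 36 e⁻ (Z=35), I⁻ has 54 e⁻ (Z=53). Sc³⁺ < Y³⁺ (same group, 1 shell fewer); Y³⁺ < Sr²⁺ (isoelectronic, higher Z=39 is smaller); Sr²⁺ < Rb⁺ (both 36 e⁻, Z=38>37); Rb⁺ < Br⁻ (both 36 e⁻, Z=37>35); Br⁻ < I⁻ (same group, 1 shell fewer).
So the order is Sc³⁺ < Y³⁺ < Sr²⁺ < Rb⁺ < Br⁻ < I⁻; the 4th-largest ion is Sr²⁺.

Sr²⁺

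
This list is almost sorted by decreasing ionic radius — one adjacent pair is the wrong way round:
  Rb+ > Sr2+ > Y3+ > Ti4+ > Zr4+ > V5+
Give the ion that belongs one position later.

Compare adjacent ions: same group and charge — period 4 sits above period 5, so Ti4+ is smaller — yet in this decreasing list Ti4+ sits before Zr4+. Nothing else is reversed, so Ti4+ should move one place to the right.

Ti4+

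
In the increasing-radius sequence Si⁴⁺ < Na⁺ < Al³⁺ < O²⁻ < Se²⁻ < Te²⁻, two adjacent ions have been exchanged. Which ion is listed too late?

Compare adjacent ions: they are isoelectronic (10 e⁻) and Al has more protons than Na (13 vs 11), making Al³⁺ smaller — yet in this increasing list Na⁺ sits before Al³⁺. Nothing else is reversed, so Al³⁺ should move one place to the left.

Al³⁺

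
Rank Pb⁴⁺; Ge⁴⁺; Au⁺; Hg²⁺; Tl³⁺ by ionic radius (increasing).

Ge⁴⁺ < Pb⁴⁺ < Tl³⁺ < Hg²⁺ < Au⁺

Electron counts and nuclear charges: Ge⁴⁺ has 28 e⁻ (Z=32), Pb⁴⁺ has 78 e⁻ (Z=82), Tl³⁺ has 78 e⁻ (Z=81), Hg²⁺ has 78 e⁻ (Z=80), Au⁺ has 78 e⁻ (Z=79). Ge⁴⁺ < Pb⁴⁺ (same group, 2 shells fewer); Pb⁴⁺ < Tl³⁺ (both 78 e⁻, Z=82>81); Tl³⁺ < Hg²⁺ (isoelectronic, higher Z=81 is smaller); Hg²⁺ < Au⁺ (isoelectronic, higher Z=80 is smaller).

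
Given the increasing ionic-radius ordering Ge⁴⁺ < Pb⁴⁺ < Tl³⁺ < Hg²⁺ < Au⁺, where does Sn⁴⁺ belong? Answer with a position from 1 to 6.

Electron counts and nuclear charges: Ge⁴⁺ (Z=32, 28 e⁻), Sn⁴⁺ (Z=50, 46 e⁻), Pb⁴⁺ (Z=82, 78 e⁻), Tl³⁺ (Z=81, 78 e⁻), Hg²⁺ (Z=80, 78 e⁻), Au⁺ (Z=79, 78 e⁻). Ge⁴⁺ < Sn⁴⁺ (same group, 1 shell fewer); Sn⁴⁺ < Pb⁴⁺ (same group, 1 shell fewer); Pb⁴⁺ < Tl³⁺ (both 78 e⁻, Z=82>81); Tl³⁺ < Hg²⁺ (both 78 e⁻, Z=81>80); Hg²⁺ < Au⁺ (both 78 e⁻, Z=80>79).
Putting Sn⁴⁺ in gives Ge⁴⁺ < Sn⁴⁺ < Pb⁴⁺ < Tl³⁺ < Hg²⁺ < Au⁺; it lands at slot 2.

2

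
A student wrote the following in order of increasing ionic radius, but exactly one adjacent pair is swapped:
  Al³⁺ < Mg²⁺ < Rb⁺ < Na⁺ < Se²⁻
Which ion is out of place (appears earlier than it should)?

Rb⁺

Scanning neighbour by neighbour, only Rb⁺/Na⁺ violates a trend: both in group 1 with the same charge; Na⁺ (period 3) has the smaller radius. That makes Rb⁺ the one sitting a position early relative to where it belongs.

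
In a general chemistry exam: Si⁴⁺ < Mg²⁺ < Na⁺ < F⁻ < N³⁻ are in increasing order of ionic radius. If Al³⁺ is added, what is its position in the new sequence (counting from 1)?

These species are isoelectronic with 10 electrons. The only difference is the number of protons: Si⁴⁺ (Z=14), Al³⁺ (Z=13), Mg²⁺ (Z=12), Na⁺ (Z=11), F⁻ (Z=9), N³⁻ (Z=7). The strongest nuclear pull (Si⁴⁺) gives the smallest ion.
The complete sequence is Si⁴⁺ < Al³⁺ < Mg²⁺ < Na⁺ < F⁻ < N³⁻. Al³⁺ sits at position 2.

2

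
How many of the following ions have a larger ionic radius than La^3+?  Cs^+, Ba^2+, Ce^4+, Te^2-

Isoelectronic series (54 e⁻ each). Size is set by nuclear charge: more protons means a smaller ion. Ce^4+ (Z=58), La^3+ (Z=57), Ba^2+ (Z=56), Cs^+ (Z=55), Te^2- (Z=52).
Relative to La^3+, the ions that are larger are Ba^2+, Cs^+, Te^2-. That's 3.

3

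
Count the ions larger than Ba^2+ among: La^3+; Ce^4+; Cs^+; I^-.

2

These species are isoelectronic with 54 electrons. The only difference is the number of protons: Ce^4+ (Z=58), La^3+ (Z=57), Ba^2+ (Z=56), Cs^+ (Z=55), I^- (Z=53). The strongest nuclear pull (Ce^4+) gives the smallest ion.
Ordering all of them (including Ba^2+) by radius gives Ce^4+ < La^3+ < Ba^2+ < Cs^+ < I^-. Count: 2.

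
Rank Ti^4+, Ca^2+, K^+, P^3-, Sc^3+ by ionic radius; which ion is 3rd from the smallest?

These species are isoelectronic with 18 electrons. The only difference is the number of protons: Ti^4+ (Z=22), Sc^3+ (Z=21), Ca^2+ (Z=20), K^+ (Z=19), P^3- (Z=15). The strongest nuclear pull (Ti^4+) gives the smallest ion.
Full ascending order: Ti^4+ < Sc^3+ < Ca^2+ < K^+ < P^3-. Counting from the smallest, position 3 is Ca^2+.

Ca^2+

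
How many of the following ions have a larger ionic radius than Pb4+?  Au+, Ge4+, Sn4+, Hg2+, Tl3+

3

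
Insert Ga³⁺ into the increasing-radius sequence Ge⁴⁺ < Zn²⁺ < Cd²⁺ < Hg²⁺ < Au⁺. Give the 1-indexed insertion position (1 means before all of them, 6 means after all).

Ge⁴⁺ has 28 e⁻ (Z=32), Ga³⁺ has 28 e⁻ (Z=31), Zn²⁺ has 28 e⁻ (Z=30), Cd²⁺ has 46 e⁻ (Z=48), Hg²⁺ has 78 e⁻ (Z=80), Au⁺ has 78 e⁻ (Z=79). Ge⁴⁺ < Ga³⁺ (isoelectronic, higher Z=32 is smaller); Ga³⁺ < Zn²⁺ (isoelectronic, higher Z=31 is smaller); Zn²⁺ < Cd²⁺ (same group, 1 shell fewer); Cd²⁺ < Hg²⁺ (same group, period 5 vs 6); Hg²⁺ < Au⁺ (both 78 e⁻, Z=80>79).
With Ga³⁺ included the full order is Ge⁴⁺ < Ga³⁺ < Zn²⁺ < Cd²⁺ < Hg²⁺ < Au⁺, so it takes position 2.

2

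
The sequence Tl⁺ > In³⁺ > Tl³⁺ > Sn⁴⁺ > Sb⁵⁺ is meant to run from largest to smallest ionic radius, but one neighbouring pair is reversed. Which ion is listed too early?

In³⁺

Scanning neighbour by neighbour, only In³⁺/Tl³⁺ violates a trend: both in group 13 with the same charge; In³⁺ (period 5) has the smaller radius. That makes In³⁺ the one sitting a position early relative to where it belongs.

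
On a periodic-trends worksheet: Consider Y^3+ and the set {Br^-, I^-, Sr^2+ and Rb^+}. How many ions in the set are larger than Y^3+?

First list Z and electron count for each: Y^3+ (Z=39, 36 e⁻), Sr^2+ (Z=38, 36 e⁻), Rb^+ (Z=37, 36 e⁻), Br^- (Z=35, 36 e⁻), I^- (Z=53, 54 e⁻). Y^3+ < Sr^2+ (both 36 e⁻, Z=39>38); Sr^2+ < Rb^+ (both 36 e⁻, Z=38>37); Rb^+ < Br^- (isoelectronic, higher Z=37 is smaller); Br^- < I^- (same group, period 4 vs 5).
Placing each against Y^3+: smaller — none; larger — Sr^2+, Rb^+, Br^-, I^-. So 4 are larger.

4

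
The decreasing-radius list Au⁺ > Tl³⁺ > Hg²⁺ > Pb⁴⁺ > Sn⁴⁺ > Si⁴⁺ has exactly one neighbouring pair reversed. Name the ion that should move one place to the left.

Hg²⁺

Compare adjacent ions: they are isoelectronic (78 e⁻) and Tl has more protons than Hg (81 vs 80), making Tl³⁺ smaller — yet in this decreasing list Tl³⁺ sits before Hg²⁺. Nothing else is reversed, so Hg²⁺ should move one place to the left.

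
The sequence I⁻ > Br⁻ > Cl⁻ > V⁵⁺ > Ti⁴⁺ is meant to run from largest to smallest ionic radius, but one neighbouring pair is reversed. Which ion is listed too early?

The pair V⁵⁺, Ti⁴⁺ is the wrong way round — V⁵⁺ and Ti⁴⁺ share 18 electrons; the higher nuclear charge on V (Z=23) contracts it more, so V⁵⁺ < Ti⁴⁺. All other adjacent pairs agree with periodic trends, so V⁵⁺ is the misplaced ion.

V⁵⁺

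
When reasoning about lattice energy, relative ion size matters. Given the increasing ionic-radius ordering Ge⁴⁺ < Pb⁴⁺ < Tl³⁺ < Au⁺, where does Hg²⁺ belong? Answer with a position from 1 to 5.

4

Electron counts and nuclear charges: Ge⁴⁺ (Z=32, 28 e⁻), Pb⁴⁺ (Z=82, 78 e⁻), Tl³⁺ (Z=81, 78 e⁻), Hg²⁺ (Z=80, 78 e⁻), Au⁺ (Z=79, 78 e⁻). Ge⁴⁺ < Pb⁴⁺ (same group, 2 shells fewer); Pb⁴⁺ < Tl³⁺ (both 78 e⁻, Z=82>81); Tl³⁺ < Hg²⁺ (isoelectronic, higher Z=81 is smaller); Hg²⁺ < Au⁺ (both 78 e⁻, Z=80>79).
Merged order: Ge⁴⁺ < Pb⁴⁺ < Tl³⁺ < Hg²⁺ < Au⁺ — Hg²⁺ is number 4.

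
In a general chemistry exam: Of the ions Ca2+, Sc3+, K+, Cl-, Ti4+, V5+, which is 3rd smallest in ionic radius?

These species are isoelectronic with 18 electrons. The only difference is the number of protons: V5+ (Z=23), Ti4+ (Z=22), Sc3+ (Z=21), Ca2+ (Z=20), K+ (Z=19), Cl- (Z=17). The strongest nuclear pull (V5+) gives the smallest ion.
Full ascending order: V5+ < Ti4+ < Sc3+ < Ca2+ < K+ < Cl-. Counting from the smallest, position 3 is Sc3+.

Sc3+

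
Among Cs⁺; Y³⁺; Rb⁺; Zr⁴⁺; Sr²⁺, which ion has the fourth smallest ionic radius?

Rb⁺

Work out protons and electrons: Zr⁴⁺ has 36 e⁻ (Z=40), Y³⁺ has 36 e⁻ (Z=39), Sr²⁺ has 36 e⁻ (Z=38), Rb⁺ has 36 e⁻ (Z=37), Cs⁺ has 54 e⁻ (Z=55). Zr⁴⁺ < Y³⁺ (both 36 e⁻, Z=40>39); Y³⁺ < Sr²⁺ (both 36 e⁻, Z=39>38); Sr²⁺ < Rb⁺ (both 36 e⁻, Z=38>37); Rb⁺ < Cs⁺ (same group, period 5 vs 6).
So the order is Zr⁴⁺ < Y³⁺ < Sr²⁺ < Rb⁺ < Cs⁺; the 4th-smallest ion is Rb⁺.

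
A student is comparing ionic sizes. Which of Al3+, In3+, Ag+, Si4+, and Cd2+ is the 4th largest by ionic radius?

Al3+

Electron counts and nuclear charges: Si4+ has 10 e⁻ (Z=14), Al3+ has 10 e⁻ (Z=13), In3+ has 46 e⁻ (Z=49), Cd2+ has 46 e⁻ (Z=48), Ag+ has 46 e⁻ (Z=47). Si4+ < Al3+ (isoelectronic, higher Z=14 is smaller); Al3+ < In3+ (same group, period 3 vs 5); In3+ < Cd2+ (both 46 e⁻, Z=49>48); Cd2+ < Ag+ (both 46 e⁻, Z=48>47).
That gives Si4+ < Al3+ < In3+ < Cd2+ < Ag+. From the largest end, number 4 is Al3+.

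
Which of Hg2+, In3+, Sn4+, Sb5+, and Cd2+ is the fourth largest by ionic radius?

Sn4+

Work out protons and electrons: Sb5+: 46 e⁻, Z=51, Sn4+: 46 e⁻, Z=50, In3+: 46 e⁻, Z=49, Cd2+: 46 e⁻, Z=48, Hg2+: 78 e⁻, Z=80. Sb5+ < Sn4+ (isoelectronic, higher Z=51 is smaller); Sn4+ < In3+ (isoelectronic, higher Z=50 is smaller); In3+ < Cd2+ (isoelectronic, higher Z=49 is smaller); Cd2+ < Hg2+ (same group, 1 shell fewer).
So the order is Sb5+ < Sn4+ < In3+ < Cd2+ < Hg2+; the 4th-largest ion is Sn4+.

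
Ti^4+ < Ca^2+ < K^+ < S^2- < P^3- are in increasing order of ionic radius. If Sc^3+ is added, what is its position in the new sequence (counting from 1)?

2

These species are isoelectronic with 18 electrons. The only difference is the number of protons: Ti^4+ (Z=22), Sc^3+ (Z=21), Ca^2+ (Z=20), K^+ (Z=19), S^2- (Z=16), P^3- (Z=15). The strongest nuclear pull (Ti^4+) gives the smallest ion.
Merged order: Ti^4+ < Sc^3+ < Ca^2+ < K^+ < S^2- < P^3- — Sc^3+ is number 2.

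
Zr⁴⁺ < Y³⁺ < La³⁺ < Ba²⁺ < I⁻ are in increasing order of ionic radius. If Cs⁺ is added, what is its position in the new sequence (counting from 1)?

5

Work out protons and electrons: Zr⁴⁺: 36 e⁻, Z=40, Y³⁺: 36 e⁻, Z=39, La³⁺: 54 e⁻, Z=57, Ba²⁺: 54 e⁻, Z=56, Cs⁺: 54 e⁻, Z=55, I⁻: 54 e⁻, Z=53. Zr⁴⁺ < Y³⁺ (both 36 e⁻, Z=40>39); Y³⁺ < La³⁺ (same group, 1 shell fewer); La³⁺ < Ba²⁺ (isoelectronic, higher Z=57 is smaller); Ba²⁺ < Cs⁺ (isoelectronic, higher Z=56 is smaller); Cs⁺ < I⁻ (isoelectronic, higher Z=55 is smaller).
Putting Cs⁺ in gives Zr⁴⁺ < Y³⁺ < La³⁺ < Ba²⁺ < Cs⁺ < I⁻; it lands at slot 5.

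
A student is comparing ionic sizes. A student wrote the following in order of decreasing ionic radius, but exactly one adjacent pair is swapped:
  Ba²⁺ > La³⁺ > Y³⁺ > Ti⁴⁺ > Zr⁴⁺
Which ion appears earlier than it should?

Check each adjacent pair. Ti⁴⁺ and Zr⁴⁺ are reversed: same group and charge — period 4 sits above period 5, so Ti⁴⁺ is smaller. No other neighbouring pair contradicts the periodic trends, so Ti⁴⁺ is the ion listed too early.

Ti⁴⁺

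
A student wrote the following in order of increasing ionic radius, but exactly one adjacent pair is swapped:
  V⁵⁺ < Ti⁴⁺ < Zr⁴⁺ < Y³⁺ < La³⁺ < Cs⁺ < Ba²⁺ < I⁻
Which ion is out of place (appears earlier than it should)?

Cs⁺

Scanning neighbour by neighbour, only Cs⁺/Ba²⁺ violates a trend: they are isoelectronic (54 e⁻) and Ba has more protons than Cs (56 vs 55), making Ba²⁺ smaller. That makes Cs⁺ the one sitting a position early relative to where it belongs.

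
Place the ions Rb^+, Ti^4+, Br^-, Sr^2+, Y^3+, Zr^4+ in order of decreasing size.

Br^- > Rb^+ > Sr^2+ > Y^3+ > Zr^4+ > Ti^4+

Tabulating Z and e⁻: Ti^4+: 18 e⁻, Z=22, Zr^4+: 36 e⁻, Z=40, Y^3+: 36 e⁻, Z=39, Sr^2+: 36 e⁻, Z=38, Rb^+: 36 e⁻, Z=37, Br^-: 36 e⁻, Z=35. Ti^4+ < Zr^4+ (same group, period 4 vs 5); Zr^4+ < Y^3+ (both 36 e⁻, Z=40>39); Y^3+ < Sr^2+ (isoelectronic, higher Z=39 is smaller); Sr^2+ < Rb^+ (isoelectronic, higher Z=38 is smaller); Rb^+ < Br^- (both 36 e⁻, Z=37>35).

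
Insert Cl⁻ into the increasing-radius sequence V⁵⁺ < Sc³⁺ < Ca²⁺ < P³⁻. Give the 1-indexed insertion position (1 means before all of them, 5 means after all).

4

These species are isoelectronic with 18 electrons. The only difference is the number of protons: V⁵⁺ (Z=23), Sc³⁺ (Z=21), Ca²⁺ (Z=20), Cl⁻ (Z=17), P³⁻ (Z=15). The strongest nuclear pull (V⁵⁺) gives the smallest ion.
The complete sequence is V⁵⁺ < Sc³⁺ < Ca²⁺ < Cl⁻ < P³⁻. Cl⁻ sits at position 4.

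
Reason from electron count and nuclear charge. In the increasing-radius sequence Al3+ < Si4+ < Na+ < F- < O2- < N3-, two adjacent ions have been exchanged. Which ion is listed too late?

Scanning neighbour by neighbour, only Al3+/Si4+ violates a trend: both have 10 electrons but Z(Si)=14 > Z(Al)=13, so Si4+ should be the smaller of the two. That makes Si4+ the one sitting a position late relative to where it belongs.

Si4+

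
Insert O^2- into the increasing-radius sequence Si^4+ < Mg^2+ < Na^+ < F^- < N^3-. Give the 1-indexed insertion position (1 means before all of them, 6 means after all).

Isoelectronic series (10 e⁻ each). Size is set by nuclear charge: more protons means a smaller ion. Si^4+ (Z=14), Mg^2+ (Z=12), Na^+ (Z=11), F^- (Z=9), O^2- (Z=8), N^3- (Z=7).
Merged order: Si^4+ < Mg^2+ < Na^+ < F^- < O^2- < N^3- — O^2- is number 5.

5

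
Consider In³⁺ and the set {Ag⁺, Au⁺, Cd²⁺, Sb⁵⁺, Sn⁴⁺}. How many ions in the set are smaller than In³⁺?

2

Sb⁵⁺ (Z=51, 46 e⁻), Sn⁴⁺ (Z=50, 46 e⁻), In³⁺ (Z=49, 46 e⁻), Cd²⁺ (Z=48, 46 e⁻), Ag⁺ (Z=47, 46 e⁻), Au⁺ (Z=79, 78 e⁻). Sb⁵⁺ < Sn⁴⁺ (both 46 e⁻, Z=51>50); Sn⁴⁺ < In³⁺ (both 46 e⁻, Z=50>49); In³⁺ < Cd²⁺ (isoelectronic, higher Z=49 is smaller); Cd²⁺ < Ag⁺ (both 46 e⁻, Z=48>47); Ag⁺ < Au⁺ (same group, 1 shell fewer).
Ordering all of them (including In³⁺) by radius gives Sb⁵⁺ < Sn⁴⁺ < In³⁺ < Cd²⁺ < Ag⁺ < Au⁺. So 2 are smaller.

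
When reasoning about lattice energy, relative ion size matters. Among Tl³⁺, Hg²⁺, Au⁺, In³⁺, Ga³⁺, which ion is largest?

Electron counts and nuclear charges: Ga³⁺ has 28 e⁻ (Z=31), In³⁺ has 46 e⁻ (Z=49), Tl³⁺ has 78 e⁻ (Z=81), Hg²⁺ has 78 e⁻ (Z=80), Au⁺ has 78 e⁻ (Z=79). Ga³⁺ < In³⁺ (same group, 1 shell fewer); In³⁺ < Tl³⁺ (same group, period 5 vs 6); Tl³⁺ < Hg²⁺ (isoelectronic, higher Z=81 is smaller); Hg²⁺ < Au⁺ (isoelectronic, higher Z=80 is smaller).

Au⁺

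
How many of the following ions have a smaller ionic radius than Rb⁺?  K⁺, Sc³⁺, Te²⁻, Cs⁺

2

Work out protons and electrons: Sc³⁺ (Z=21, 18 e⁻), K⁺ (Z=19, 18 e⁻), Rb⁺ (Z=37, 36 e⁻), Cs⁺ (Z=55, 54 e⁻), Te²⁻ (Z=52, 54 e⁻). Sc³⁺ < K⁺ (isoelectronic, higher Z=21 is smaller); K⁺ < Rb⁺ (same group, period 4 vs 5); Rb⁺ < Cs⁺ (same group, period 5 vs 6); Cs⁺ < Te²⁻ (isoelectronic, higher Z=55 is smaller).
Relative to Rb⁺, the ions that are smaller are Sc³⁺, K⁺. So 2 are smaller.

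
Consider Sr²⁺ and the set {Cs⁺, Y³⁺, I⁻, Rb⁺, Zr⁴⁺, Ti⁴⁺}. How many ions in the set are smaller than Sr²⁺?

3

Electron counts and nuclear charges: Ti⁴⁺: 18 e⁻, Z=22, Zr⁴⁺: 36 e⁻, Z=40, Y³⁺: 36 e⁻, Z=39, Sr²⁺: 36 e⁻, Z=38, Rb⁺: 36 e⁻, Z=37, Cs⁺: 54 e⁻, Z=55, I⁻: 54 e⁻, Z=53. Ti⁴⁺ < Zr⁴⁺ (same group, period 4 vs 5); Zr⁴⁺ < Y³⁺ (isoelectronic, higher Z=40 is smaller); Y³⁺ < Sr²⁺ (isoelectronic, higher Z=39 is smaller); Sr²⁺ < Rb⁺ (both 36 e⁻, Z=38>37); Rb⁺ < Cs⁺ (same group, 1 shell fewer); Cs⁺ < I⁻ (both 54 e⁻, Z=55>53).
Overall: Ti⁴⁺ < Zr⁴⁺ < Y³⁺ < Sr²⁺ < Rb⁺ < Cs⁺ < I⁻. Sr²⁺ has 3 below it and 3 above. That's 3.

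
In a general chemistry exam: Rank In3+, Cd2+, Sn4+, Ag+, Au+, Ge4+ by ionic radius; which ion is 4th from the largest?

In3+

Work out protons and electrons: Ge4+ has 28 e⁻ (Z=32), Sn4+ has 46 e⁻ (Z=50), In3+ has 46 e⁻ (Z=49), Cd2+ has 46 e⁻ (Z=48), Ag+ has 46 e⁻ (Z=47), Au+ has 78 e⁻ (Z=79). Ge4+ < Sn4+ (same group, 1 shell fewer); Sn4+ < In3+ (isoelectronic, higher Z=50 is smaller); In3+ < Cd2+ (isoelectronic, higher Z=49 is smaller); Cd2+ < Ag+ (isoelectronic, higher Z=48 is smaller); Ag+ < Au+ (same group, 1 shell fewer).
That gives Ge4+ < Sn4+ < In3+ < Cd2+ < Ag+ < Au+. From the largest end, number 4 is In3+.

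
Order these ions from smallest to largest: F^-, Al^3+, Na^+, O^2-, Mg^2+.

Al^3+ < Mg^2+ < Na^+ < F^- < O^2-

Each ion has 10 electrons. The ranking follows nuclear charge in reverse — greater Z gives a smaller radius. Al^3+ (Z=13), Mg^2+ (Z=12), Na^+ (Z=11), F^- (Z=9), O^2- (Z=8).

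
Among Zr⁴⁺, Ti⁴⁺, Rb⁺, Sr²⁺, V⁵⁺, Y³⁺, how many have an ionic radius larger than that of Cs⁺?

Electron counts and nuclear charges: V⁵⁺: 18 e⁻, Z=23, Ti⁴⁺: 18 e⁻, Z=22, Zr⁴⁺: 36 e⁻, Z=40, Y³⁺: 36 e⁻, Z=39, Sr²⁺: 36 e⁻, Z=38, Rb⁺: 36 e⁻, Z=37, Cs⁺: 54 e⁻, Z=55. V⁵⁺ < Ti⁴⁺ (isoelectronic, higher Z=23 is smaller); Ti⁴⁺ < Zr⁴⁺ (same group, 1 shell fewer); Zr⁴⁺ < Y³⁺ (isoelectronic, higher Z=40 is smaller); Y³⁺ < Sr²⁺ (isoelectronic, higher Z=39 is smaller); Sr²⁺ < Rb⁺ (both 36 e⁻, Z=38>37); Rb⁺ < Cs⁺ (same group, 1 shell fewer).
Relative to Cs⁺, the ions that are larger are none. That's 0.

0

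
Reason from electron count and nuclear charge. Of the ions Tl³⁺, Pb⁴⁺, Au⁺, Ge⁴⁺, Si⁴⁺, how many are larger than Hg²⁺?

1

Work out protons and electrons: Si⁴⁺ (Z=14, 10 e⁻), Ge⁴⁺ (Z=32, 28 e⁻), Pb⁴⁺ (Z=82, 78 e⁻), Tl³⁺ (Z=81, 78 e⁻), Hg²⁺ (Z=80, 78 e⁻), Au⁺ (Z=79, 78 e⁻). Si⁴⁺ < Ge⁴⁺ (same group, period 3 vs 4); Ge⁴⁺ < Pb⁴⁺ (same group, 2 shells fewer); Pb⁴⁺ < Tl³⁺ (isoelectronic, higher Z=82 is smaller); Tl³⁺ < Hg²⁺ (both 78 e⁻, Z=81>80); Hg²⁺ < Au⁺ (both 78 e⁻, Z=80>79).
Placing each against Hg²⁺: smaller — Si⁴⁺, Ge⁴⁺, Pb⁴⁺, Tl³⁺; larger — Au⁺. So 1 is larger.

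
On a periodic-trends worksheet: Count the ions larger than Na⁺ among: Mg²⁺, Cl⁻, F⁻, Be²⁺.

Electron counts and nuclear charges: Be²⁺: 2 e⁻, Z=4, Mg²⁺: 10 e⁻, Z=12, Na⁺: 10 e⁻, Z=11, F⁻: 10 e⁻, Z=9, Cl⁻: 18 e⁻, Z=17. Be²⁺ < Mg²⁺ (same group, period 2 vs 3); Mg²⁺ < Na⁺ (isoelectronic, higher Z=12 is smaller); Na⁺ < F⁻ (isoelectronic, higher Z=11 is smaller); F⁻ < Cl⁻ (same group, 1 shell fewer).
Overall: Be²⁺ < Mg²⁺ < Na⁺ < F⁻ < Cl⁻. Na⁺ has 2 below it and 2 above. Count: 2.

2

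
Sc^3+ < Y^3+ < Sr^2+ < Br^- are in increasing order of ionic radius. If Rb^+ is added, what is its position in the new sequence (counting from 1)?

4

Tabulating Z and e⁻: Sc^3+: 18 e⁻, Z=21, Y^3+: 36 e⁻, Z=39, Sr^2+: 36 e⁻, Z=38, Rb^+: 36 e⁻, Z=37, Br^-: 36 e⁻, Z=35. Sc^3+ < Y^3+ (same group, period 4 vs 5); Y^3+ < Sr^2+ (isoelectronic, higher Z=39 is smaller); Sr^2+ < Rb^+ (both 36 e⁻, Z=38>37); Rb^+ < Br^- (both 36 e⁻, Z=37>35).
With Rb^+ included the full order is Sc^3+ < Y^3+ < Sr^2+ < Rb^+ < Br^-, so it takes position 4.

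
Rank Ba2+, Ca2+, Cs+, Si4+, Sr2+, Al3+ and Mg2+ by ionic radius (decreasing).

Tabulating Z and e⁻: Si4+ (Z=14, 10 e⁻), Al3+ (Z=13, 10 e⁻), Mg2+ (Z=12, 10 e⁻), Ca2+ (Z=20, 18 e⁻), Sr2+ (Z=38, 36 e⁻), Ba2+ (Z=56, 54 e⁻), Cs+ (Z=55, 54 e⁻). Si4+ < Al3+ (isoelectronic, higher Z=14 is smaller); Al3+ < Mg2+ (both 10 e⁻, Z=13>12); Mg2+ < Ca2+ (same group, 1 shell fewer); Ca2+ < Sr2+ (same group, period 4 vs 5); Sr2+ < Ba2+ (same group, period 5 vs 6); Ba2+ < Cs+ (isoelectronic, higher Z=56 is smaller).

Cs+ > Ba2+ > Sr2+ > Ca2+ > Mg2+ > Al3+ > Si4+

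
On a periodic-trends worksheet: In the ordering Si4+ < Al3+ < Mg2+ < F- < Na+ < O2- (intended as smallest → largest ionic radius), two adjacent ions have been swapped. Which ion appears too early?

Scanning neighbour by neighbour, only F-/Na+ violates a trend: they are isoelectronic (10 e⁻) and Na has more protons than F (11 vs 9), making Na+ smaller. That makes F- the one sitting a position early relative to where it belongs.

F-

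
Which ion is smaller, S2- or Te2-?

All are in the same group with charge -2. Radius grows down the group as n (the outermost shell) increases.

S2-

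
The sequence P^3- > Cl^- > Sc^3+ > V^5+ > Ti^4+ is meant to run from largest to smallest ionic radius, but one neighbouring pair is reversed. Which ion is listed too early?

Scanning neighbour by neighbour, only V^5+/Ti^4+ violates a trend: both have 18 electrons but Z(V)=23 > Z(Ti)=22, so V^5+ should be the smaller of the two. That makes V^5+ the one sitting a position early relative to where it belongs.

V^5+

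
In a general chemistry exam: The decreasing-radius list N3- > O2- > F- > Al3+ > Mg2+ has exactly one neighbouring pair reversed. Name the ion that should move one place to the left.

Mg2+

The pair Al3+, Mg2+ is the wrong way round — Al3+ and Mg2+ share 10 electrons; the higher nuclear charge on Al (Z=13) contracts it more, so Al3+ < Mg2+. All other adjacent pairs agree with periodic trends, so Mg2+ is the misplaced ion.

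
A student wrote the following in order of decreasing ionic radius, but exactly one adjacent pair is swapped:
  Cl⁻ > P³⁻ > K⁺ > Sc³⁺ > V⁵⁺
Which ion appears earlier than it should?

Scanning neighbour by neighbour, only Cl⁻/P³⁻ violates a trend: both have 18 electrons but Z(Cl)=17 > Z(P)=15, so Cl⁻ should be the smaller of the two. That makes Cl⁻ the one sitting a position early relative to where it belongs.

Cl⁻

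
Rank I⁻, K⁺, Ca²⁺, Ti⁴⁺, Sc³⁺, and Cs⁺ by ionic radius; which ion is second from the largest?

Cs⁺

Work out protons and electrons: Ti⁴⁺ (Z=22, 18 e⁻), Sc³⁺ (Z=21, 18 e⁻), Ca²⁺ (Z=20, 18 e⁻), K⁺ (Z=19, 18 e⁻), Cs⁺ (Z=55, 54 e⁻), I⁻ (Z=53, 54 e⁻). Ti⁴⁺ < Sc³⁺ (isoelectronic, higher Z=22 is smaller); Sc³⁺ < Ca²⁺ (isoelectronic, higher Z=21 is smaller); Ca²⁺ < K⁺ (isoelectronic, higher Z=20 is smaller); K⁺ < Cs⁺ (same group, 2 shells fewer); Cs⁺ < I⁻ (isoelectronic, higher Z=55 is smaller).
So the order is Ti⁴⁺ < Sc³⁺ < Ca²⁺ < K⁺ < Cs⁺ < I⁻; the 2nd-largest ion is Cs⁺.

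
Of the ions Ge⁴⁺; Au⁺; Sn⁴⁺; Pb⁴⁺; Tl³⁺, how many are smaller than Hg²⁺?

First list Z and electron count for each: Ge⁴⁺: 28 e⁻, Z=32, Sn⁴⁺: 46 e⁻, Z=50, Pb⁴⁺: 78 e⁻, Z=82, Tl³⁺: 78 e⁻, Z=81, Hg²⁺: 78 e⁻, Z=80, Au⁺: 78 e⁻, Z=79. Ge⁴⁺ < Sn⁴⁺ (same group, period 4 vs 5); Sn⁴⁺ < Pb⁴⁺ (same group, 1 shell fewer); Pb⁴⁺ < Tl³⁺ (both 78 e⁻, Z=82>81); Tl³⁺ < Hg²⁺ (isoelectronic, higher Z=81 is smaller); Hg²⁺ < Au⁺ (isoelectronic, higher Z=80 is smaller).
Ordering all of them (including Hg²⁺) by radius gives Ge⁴⁺ < Sn⁴⁺ < Pb⁴⁺ < Tl³⁺ < Hg²⁺ < Au⁺. So 4 are smaller.

4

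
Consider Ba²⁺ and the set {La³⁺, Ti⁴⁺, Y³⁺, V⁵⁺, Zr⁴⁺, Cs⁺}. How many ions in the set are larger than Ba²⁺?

V⁵⁺ (Z=23, 18 e⁻), Ti⁴⁺ (Z=22, 18 e⁻), Zr⁴⁺ (Z=40, 36 e⁻), Y³⁺ (Z=39, 36 e⁻), La³⁺ (Z=57, 54 e⁻), Ba²⁺ (Z=56, 54 e⁻), Cs⁺ (Z=55, 54 e⁻). V⁵⁺ < Ti⁴⁺ (both 18 e⁻, Z=23>22); Ti⁴⁺ < Zr⁴⁺ (same group, 1 shell fewer); Zr⁴⁺ < Y³⁺ (isoelectronic, higher Z=40 is smaller); Y³⁺ < La³⁺ (same group, 1 shell fewer); La³⁺ < Ba²⁺ (isoelectronic, higher Z=57 is smaller); Ba²⁺ < Cs⁺ (isoelectronic, higher Z=56 is smaller).
Ordering all of them (including Ba²⁺) by radius gives V⁵⁺ < Ti⁴⁺ < Zr⁴⁺ < Y³⁺ < La³⁺ < Ba²⁺ < Cs⁺. So 1 is larger.

1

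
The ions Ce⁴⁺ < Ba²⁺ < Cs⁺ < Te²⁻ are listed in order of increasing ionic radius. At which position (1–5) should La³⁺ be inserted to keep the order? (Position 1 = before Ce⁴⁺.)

2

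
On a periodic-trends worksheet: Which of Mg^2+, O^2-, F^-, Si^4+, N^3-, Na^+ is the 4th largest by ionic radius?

Na^+

Isoelectronic series (10 e⁻ each). Size is set by nuclear charge: more protons means a smaller ion. Si^4+ (Z=14), Mg^2+ (Z=12), Na^+ (Z=11), F^- (Z=9), O^2- (Z=8), N^3- (Z=7).
Ordering: Si^4+ < Mg^2+ < Na^+ < F^- < O^2- < N^3-. The 4th largest is Na^+.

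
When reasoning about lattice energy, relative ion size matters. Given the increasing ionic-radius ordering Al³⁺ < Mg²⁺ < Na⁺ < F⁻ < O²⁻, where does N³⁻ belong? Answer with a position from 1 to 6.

Isoelectronic series (10 e⁻ each). Size is set by nuclear charge: more protons means a smaller ion. Al³⁺ (Z=13), Mg²⁺ (Z=12), Na⁺ (Z=11), F⁻ (Z=9), O²⁻ (Z=8), N³⁻ (Z=7).
The complete sequence is Al³⁺ < Mg²⁺ < Na⁺ < F⁻ < O²⁻ < N³⁻. N³⁻ sits at position 6.

6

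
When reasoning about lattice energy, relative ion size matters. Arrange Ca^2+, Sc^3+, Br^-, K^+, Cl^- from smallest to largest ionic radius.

Sc^3+ < Ca^2+ < K^+ < Cl^- < Br^-

Electron counts and nuclear charges: Sc^3+: 18 e⁻, Z=21, Ca^2+: 18 e⁻, Z=20, K^+: 18 e⁻, Z=19, Cl^-: 18 e⁻, Z=17, Br^-: 36 e⁻, Z=35. Sc^3+ < Ca^2+ (isoelectronic, higher Z=21 is smaller); Ca^2+ < K^+ (both 18 e⁻, Z=20>19); K^+ < Cl^- (isoelectronic, higher Z=19 is smaller); Cl^- < Br^- (same group, 1 shell fewer).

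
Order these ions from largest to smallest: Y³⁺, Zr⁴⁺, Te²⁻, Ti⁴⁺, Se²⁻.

Ti⁴⁺ (Z=22, 18 e⁻), Zr⁴⁺ (Z=40, 36 e⁻), Y³⁺ (Z=39, 36 e⁻), Se²⁻ (Z=34, 36 e⁻), Te²⁻ (Z=52, 54 e⁻). Ti⁴⁺ < Zr⁴⁺ (same group, 1 shell fewer); Zr⁴⁺ < Y³⁺ (both 36 e⁻, Z=40>39); Y³⁺ < Se²⁻ (both 36 e⁻, Z=39>34); Se²⁻ < Te²⁻ (same group, 1 shell fewer).

Te²⁻ > Se²⁻ > Y³⁺ > Zr⁴⁺ > Ti⁴⁺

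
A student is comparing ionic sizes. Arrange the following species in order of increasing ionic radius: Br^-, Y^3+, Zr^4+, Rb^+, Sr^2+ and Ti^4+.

Work out protons and electrons: Ti^4+ has 18 e⁻ (Z=22), Zr^4+ has 36 e⁻ (Z=40), Y^3+ has 36 e⁻ (Z=39), Sr^2+ has 36 e⁻ (Z=38), Rb^+ has 36 e⁻ (Z=37), Br^- has 36 e⁻ (Z=35). Ti^4+ < Zr^4+ (same group, 1 shell fewer); Zr^4+ < Y^3+ (both 36 e⁻, Z=40>39); Y^3+ < Sr^2+ (both 36 e⁻, Z=39>38); Sr^2+ < Rb^+ (both 36 e⁻, Z=38>37); Rb^+ < Br^- (both 36 e⁻, Z=37>35).

Ti^4+ < Zr^4+ < Y^3+ < Sr^2+ < Rb^+ < Br^-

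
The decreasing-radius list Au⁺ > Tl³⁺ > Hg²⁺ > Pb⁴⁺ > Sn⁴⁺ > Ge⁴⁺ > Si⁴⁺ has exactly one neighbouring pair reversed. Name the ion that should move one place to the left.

Hg²⁺

Check each adjacent pair. Tl³⁺ and Hg²⁺ are reversed: they are isoelectronic (78 e⁻) and Tl has more protons than Hg (81 vs 80), making Tl³⁺ smaller. No other neighbouring pair contradicts the periodic trends, so Hg²⁺ is the ion listed too late.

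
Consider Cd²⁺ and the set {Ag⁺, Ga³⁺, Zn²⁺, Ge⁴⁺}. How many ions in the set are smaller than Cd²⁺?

3

Electron counts and nuclear charges: Ge⁴⁺ has 28 e⁻ (Z=32), Ga³⁺ has 28 e⁻ (Z=31), Zn²⁺ has 28 e⁻ (Z=30), Cd²⁺ has 46 e⁻ (Z=48), Ag⁺ has 46 e⁻ (Z=47). Ge⁴⁺ < Ga³⁺ (isoelectronic, higher Z=32 is smaller); Ga³⁺ < Zn²⁺ (both 28 e⁻, Z=31>30); Zn²⁺ < Cd²⁺ (same group, period 4 vs 5); Cd²⁺ < Ag⁺ (both 46 e⁻, Z=48>47).
Placing each against Cd²⁺: smaller — Ge⁴⁺, Ga³⁺, Zn²⁺; larger — Ag⁺. So 3 are smaller.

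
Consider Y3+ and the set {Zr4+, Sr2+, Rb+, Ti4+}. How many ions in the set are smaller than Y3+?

2

Electron counts and nuclear charges: Ti4+: 18 e⁻, Z=22, Zr4+: 36 e⁻, Z=40, Y3+: 36 e⁻, Z=39, Sr2+: 36 e⁻, Z=38, Rb+: 36 e⁻, Z=37. Ti4+ < Zr4+ (same group, 1 shell fewer); Zr4+ < Y3+ (isoelectronic, higher Z=40 is smaller); Y3+ < Sr2+ (isoelectronic, higher Z=39 is smaller); Sr2+ < Rb+ (isoelectronic, higher Z=38 is smaller).
Relative to Y3+, the ions that are smaller are Ti4+, Zr4+. That's 2.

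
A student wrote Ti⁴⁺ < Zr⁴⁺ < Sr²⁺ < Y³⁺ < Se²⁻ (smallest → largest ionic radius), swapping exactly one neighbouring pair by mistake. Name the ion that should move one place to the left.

Compare adjacent ions: they are isoelectronic (36 e⁻) and Y has more protons than Sr (39 vs 38), making Y³⁺ smaller — yet in this increasing list Sr²⁺ sits before Y³⁺. Nothing else is reversed, so Y³⁺ should move one place to the left.

Y³⁺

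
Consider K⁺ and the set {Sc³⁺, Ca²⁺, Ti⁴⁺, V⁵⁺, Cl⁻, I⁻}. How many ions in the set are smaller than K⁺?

Tabulating Z and e⁻: V⁵⁺ has 18 e⁻ (Z=23), Ti⁴⁺ has 18 e⁻ (Z=22), Sc³⁺ has 18 e⁻ (Z=21), Ca²⁺ has 18 e⁻ (Z=20), K⁺ has 18 e⁻ (Z=19), Cl⁻ has 18 e⁻ (Z=17), I⁻ has 54 e⁻ (Z=53). V⁵⁺ < Ti⁴⁺ (both 18 e⁻, Z=23>22); Ti⁴⁺ < Sc³⁺ (isoelectronic, higher Z=22 is smaller); Sc³⁺ < Ca²⁺ (isoelectronic, higher Z=21 is smaller); Ca²⁺ < K⁺ (both 18 e⁻, Z=20>19); K⁺ < Cl⁻ (isoelectronic, higher Z=19 is smaller); Cl⁻ < I⁻ (same group, 2 shells fewer).
Overall: V⁵⁺ < Ti⁴⁺ < Sc³⁺ < Ca²⁺ < K⁺ < Cl⁻ < I⁻. K⁺ has 4 below it and 2 above. So 4 are smaller.

4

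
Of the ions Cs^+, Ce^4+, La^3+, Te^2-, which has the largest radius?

Te^2-

Each ion has 54 electrons. The ranking follows nuclear charge in reverse — greater Z gives a smaller radius. Ce^4+ (Z=58), La^3+ (Z=57), Cs^+ (Z=55), Te^2- (Z=52).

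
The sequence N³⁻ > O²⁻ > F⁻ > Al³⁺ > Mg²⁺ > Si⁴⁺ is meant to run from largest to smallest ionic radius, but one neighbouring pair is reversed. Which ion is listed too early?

The pair Al³⁺, Mg²⁺ is the wrong way round — they are isoelectronic (10 e⁻) and Al has more protons than Mg (13 vs 12), making Al³⁺ smaller. All other adjacent pairs agree with periodic trends, so Al³⁺ is the misplaced ion.

Al³⁺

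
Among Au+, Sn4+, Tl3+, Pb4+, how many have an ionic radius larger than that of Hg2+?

Sn4+: 46 e⁻, Z=50, Pb4+: 78 e⁻, Z=82, Tl3+: 78 e⁻, Z=81, Hg2+: 78 e⁻, Z=80, Au+: 78 e⁻, Z=79. Sn4+ < Pb4+ (same group, 1 shell fewer); Pb4+ < Tl3+ (isoelectronic, higher Z=82 is smaller); Tl3+ < Hg2+ (both 78 e⁻, Z=81>80); Hg2+ < Au+ (isoelectronic, higher Z=80 is smaller).
Placing each against Hg2+: smaller — Sn4+, Pb4+, Tl3+; larger — Au+. That's 1.

1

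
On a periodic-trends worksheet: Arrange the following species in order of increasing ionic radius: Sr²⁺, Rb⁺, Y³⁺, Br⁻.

Isoelectronic series (36 e⁻ each). Size is set by nuclear charge: more protons means a smaller ion. Y³⁺ (Z=39), Sr²⁺ (Z=38), Rb⁺ (Z=37), Br⁻ (Z=35).

Y³⁺ < Sr²⁺ < Rb⁺ < Br⁻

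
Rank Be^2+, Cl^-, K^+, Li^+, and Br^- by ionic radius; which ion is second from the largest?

Cl^-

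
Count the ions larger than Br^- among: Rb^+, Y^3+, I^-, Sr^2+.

Work out protons and electrons: Y^3+ (Z=39, 36 e⁻), Sr^2+ (Z=38, 36 e⁻), Rb^+ (Z=37, 36 e⁻), Br^- (Z=35, 36 e⁻), I^- (Z=53, 54 e⁻). Y^3+ < Sr^2+ (both 36 e⁻, Z=39>38); Sr^2+ < Rb^+ (both 36 e⁻, Z=38>37); Rb^+ < Br^- (both 36 e⁻, Z=37>35); Br^- < I^- (same group, 1 shell fewer).
Ordering all of them (including Br^-) by radius gives Y^3+ < Sr^2+ < Rb^+ < Br^- < I^-. That's 1.

1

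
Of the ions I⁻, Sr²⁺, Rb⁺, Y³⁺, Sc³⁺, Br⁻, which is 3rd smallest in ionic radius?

Sr²⁺

Work out protons and electrons: Sc³⁺ has 18 e⁻ (Z=21), Y³⁺ has 36 e⁻ (Z=39), Sr²⁺ has 36 e⁻ (Z=38), Rb⁺ has 36 e⁻ (Z=37), Br⁻ has 36 e⁻ (Z=35), I⁻ has 54 e⁻ (Z=53). Sc³⁺ < Y³⁺ (same group, 1 shell fewer); Y³⁺ < Sr²⁺ (both 36 e⁻, Z=39>38); Sr²⁺ < Rb⁺ (isoelectronic, higher Z=38 is smaller); Rb⁺ < Br⁻ (both 36 e⁻, Z=37>35); Br⁻ < I⁻ (same group, 1 shell fewer).
Full ascending order: Sc³⁺ < Y³⁺ < Sr²⁺ < Rb⁺ < Br⁻ < I⁻. Counting from the smallest, position 3 is Sr²⁺.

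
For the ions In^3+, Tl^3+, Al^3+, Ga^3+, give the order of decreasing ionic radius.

These ions sit in one column with identical charge. Each step down the periodic table adds a principal shell, increasing the radius.

Tl^3+ > In^3+ > Ga^3+ > Al^3+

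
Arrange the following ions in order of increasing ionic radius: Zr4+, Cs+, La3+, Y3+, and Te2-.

Work out protons and electrons: Zr4+ (Z=40, 36 e⁻), Y3+ (Z=39, 36 e⁻), La3+ (Z=57, 54 e⁻), Cs+ (Z=55, 54 e⁻), Te2- (Z=52, 54 e⁻). Zr4+ < Y3+ (both 36 e⁻, Z=40>39); Y3+ < La3+ (same group, period 5 vs 6); La3+ < Cs+ (isoelectronic, higher Z=57 is smaller); Cs+ < Te2- (isoelectronic, higher Z=55 is smaller).

Zr4+ < Y3+ < La3+ < Cs+ < Te2-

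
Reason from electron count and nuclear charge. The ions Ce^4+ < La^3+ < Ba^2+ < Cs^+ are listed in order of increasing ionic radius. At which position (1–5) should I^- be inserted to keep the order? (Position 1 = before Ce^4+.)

5

Each ion has 54 electrons. The ranking follows nuclear charge in reverse — greater Z gives a smaller radius. Ce^4+ (Z=58), La^3+ (Z=57), Ba^2+ (Z=56), Cs^+ (Z=55), I^- (Z=53).
With I^- included the full order is Ce^4+ < La^3+ < Ba^2+ < Cs^+ < I^-, so it takes position 5.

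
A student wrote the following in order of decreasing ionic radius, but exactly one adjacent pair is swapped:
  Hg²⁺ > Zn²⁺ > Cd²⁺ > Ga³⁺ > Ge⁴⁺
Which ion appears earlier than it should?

Check each adjacent pair. Zn²⁺ and Cd²⁺ are reversed: both in group 12 with the same charge; Zn²⁺ (period 4) has the smaller radius. No other neighbouring pair contradicts the periodic trends, so Zn²⁺ is the ion listed too early.

Zn²⁺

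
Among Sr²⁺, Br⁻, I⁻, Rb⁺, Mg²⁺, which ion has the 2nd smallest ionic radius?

Mg²⁺: 10 e⁻, Z=12, Sr²⁺: 36 e⁻, Z=38, Rb⁺: 36 e⁻, Z=37, Br⁻: 36 e⁻, Z=35, I⁻: 54 e⁻, Z=53. Mg²⁺ < Sr²⁺ (same group, 2 shells fewer); Sr²⁺ < Rb⁺ (isoelectronic, higher Z=38 is smaller); Rb⁺ < Br⁻ (isoelectronic, higher Z=37 is smaller); Br⁻ < I⁻ (same group, period 4 vs 5).
Full ascending order: Mg²⁺ < Sr²⁺ < Rb⁺ < Br⁻ < I⁻. Counting from the smallest, position 2 is Sr²⁺.

Sr²⁺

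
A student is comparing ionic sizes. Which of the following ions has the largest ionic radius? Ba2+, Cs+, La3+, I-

I-

These species are isoelectronic with 54 electrons. The only difference is the number of protons: La3+ (Z=57), Ba2+ (Z=56), Cs+ (Z=55), I- (Z=53). The strongest nuclear pull (La3+) gives the smallest ion.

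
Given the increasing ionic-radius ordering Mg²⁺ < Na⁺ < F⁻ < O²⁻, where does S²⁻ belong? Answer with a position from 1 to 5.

5

Work out protons and electrons: Mg²⁺ (Z=12, 10 e⁻), Na⁺ (Z=11, 10 e⁻), F⁻ (Z=9, 10 e⁻), O²⁻ (Z=8, 10 e⁻), S²⁻ (Z=16, 18 e⁻). Mg²⁺ < Na⁺ (both 10 e⁻, Z=12>11); Na⁺ < F⁻ (both 10 e⁻, Z=11>9); F⁻ < O²⁻ (isoelectronic, higher Z=9 is smaller); O²⁻ < S²⁻ (same group, 1 shell fewer).
Merged order: Mg²⁺ < Na⁺ < F⁻ < O²⁻ < S²⁻ — S²⁻ is number 5.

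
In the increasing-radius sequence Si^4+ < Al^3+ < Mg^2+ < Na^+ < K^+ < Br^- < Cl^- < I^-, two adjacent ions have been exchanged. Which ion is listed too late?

Cl^-

Scanning neighbour by neighbour, only Br^-/Cl^- violates a trend: both in group 17 with the same charge; Cl^- (period 3) has the smaller radius. That makes Cl^- the one sitting a position late relative to where it belongs.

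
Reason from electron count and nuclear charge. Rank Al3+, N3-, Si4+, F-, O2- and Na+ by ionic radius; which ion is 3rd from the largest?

F-

Isoelectronic series (10 e⁻ each). Size is set by nuclear charge: more protons means a smaller ion. Si4+ (Z=14), Al3+ (Z=13), Na+ (Z=11), F- (Z=9), O2- (Z=8), N3- (Z=7).
Full ascending order: Si4+ < Al3+ < Na+ < F- < O2- < N3-. Counting from the largest, position 3 is F-.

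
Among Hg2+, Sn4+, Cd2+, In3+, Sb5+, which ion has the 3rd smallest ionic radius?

In3+

Tabulating Z and e⁻: Sb5+: 46 e⁻, Z=51, Sn4+: 46 e⁻, Z=50, In3+: 46 e⁻, Z=49, Cd2+: 46 e⁻, Z=48, Hg2+: 78 e⁻, Z=80. Sb5+ < Sn4+ (isoelectronic, higher Z=51 is smaller); Sn4+ < In3+ (isoelectronic, higher Z=50 is smaller); In3+ < Cd2+ (both 46 e⁻, Z=49>48); Cd2+ < Hg2+ (same group, 1 shell fewer).
Full ascending order: Sb5+ < Sn4+ < In3+ < Cd2+ < Hg2+. Counting from the smallest, position 3 is In3+.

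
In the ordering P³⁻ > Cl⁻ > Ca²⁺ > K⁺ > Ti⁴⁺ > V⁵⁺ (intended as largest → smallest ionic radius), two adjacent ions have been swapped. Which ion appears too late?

K⁺

Check each adjacent pair. Ca²⁺ and K⁺ are reversed: Ca²⁺ and K⁺ share 18 electrons; the higher nuclear charge on Ca (Z=20) contracts it more, so Ca²⁺ < K⁺. No other neighbouring pair contradicts the periodic trends, so K⁺ is the ion listed too late.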